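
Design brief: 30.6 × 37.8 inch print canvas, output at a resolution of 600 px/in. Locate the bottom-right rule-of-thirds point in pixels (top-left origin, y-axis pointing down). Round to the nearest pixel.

(12240, 15120)

In pixels the canvas is 30.6 × 600 = 18360 wide and 37.8 × 600 = 22680 tall.
The bottom-right point is two-thirds across and two-thirds down:
x = 2 × 18360/3 ≈ 12240; y = 2 × 22680/3 ≈ 15120.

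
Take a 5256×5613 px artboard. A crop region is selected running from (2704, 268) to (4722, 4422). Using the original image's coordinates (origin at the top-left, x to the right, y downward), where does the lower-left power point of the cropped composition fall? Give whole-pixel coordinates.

Crop width = 4722 − 2704 = 2018 px; one third is 672.67 px.
Crop height = 4422 − 268 = 4154 px; one third is 1384.67 px.
The lower-left point is one-third across and two-thirds down within the crop:
x = 2704 + 1 × 672.67 ≈ 3377; y = 268 + 2 × 1384.67 ≈ 3037.

x = 3377 px, y = 3037 px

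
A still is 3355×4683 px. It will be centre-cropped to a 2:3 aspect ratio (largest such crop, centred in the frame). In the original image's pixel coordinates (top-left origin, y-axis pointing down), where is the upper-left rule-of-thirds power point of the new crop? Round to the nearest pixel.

x = 1157 px, y = 1561 px

3355/4683 > 2/3, so the 2:3 crop keeps the full height 4683 and trims width to 4683 × 2/3 = 3122.00 px.
Left offset = (3355 − 3122.00)/2 = 116.50 px; top offset = 0.
Upper-left is one-third across and one-third down within the crop:
x = 116.50 + 1 × 3122.00/3 ≈ 1157; y = 0.00 + 1 × 4683.00/3 ≈ 1561.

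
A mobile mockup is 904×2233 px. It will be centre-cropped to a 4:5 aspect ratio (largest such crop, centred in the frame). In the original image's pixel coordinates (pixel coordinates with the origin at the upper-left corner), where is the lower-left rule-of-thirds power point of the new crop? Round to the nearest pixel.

x = 301 px, y = 1305 px

904/2233 < 4/5, so the 4:5 crop keeps the full width 904 and trims height to 904 × 5/4 = 1130.00 px.
Top offset = (2233 − 1130.00)/2 = 551.50 px; left offset = 0.
Lower-left is one-third across and two-thirds down within the crop:
x = 0.00 + 1 × 904.00/3 ≈ 301; y = 551.50 + 2 × 1130.00/3 ≈ 1305.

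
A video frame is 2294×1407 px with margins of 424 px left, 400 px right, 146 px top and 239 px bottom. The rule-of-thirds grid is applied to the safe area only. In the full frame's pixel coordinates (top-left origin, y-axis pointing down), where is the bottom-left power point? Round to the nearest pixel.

Content width = 2294 − 424 − 400 = 1470 px; content height = 1407 − 146 − 239 = 1022 px.
Bottom-left is one-third across and two-thirds down within the safe area.
x = 424 + 1 × 1470/3 = 424 + 490.00 ≈ 914
y = 146 + 2 × 1022/3 = 146 + 681.33 ≈ 827

(914, 827)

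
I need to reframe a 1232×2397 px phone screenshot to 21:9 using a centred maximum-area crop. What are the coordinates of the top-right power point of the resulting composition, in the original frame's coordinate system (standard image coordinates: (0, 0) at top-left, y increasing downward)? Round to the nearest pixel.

(821, 1111)

1232/2397 < 21/9, so the 21:9 crop keeps the full width 1232 and trims height to 1232 × 9/21 = 528.00 px.
Top offset = (2397 − 528.00)/2 = 934.50 px; left offset = 0.
Top-right is two-thirds across and one-third down within the crop:
x = 0.00 + 2 × 1232.00/3 ≈ 821; y = 934.50 + 1 × 528.00/3 ≈ 1111.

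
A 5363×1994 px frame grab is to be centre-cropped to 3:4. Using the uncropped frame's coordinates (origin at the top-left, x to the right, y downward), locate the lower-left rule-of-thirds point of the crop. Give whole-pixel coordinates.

(2432, 1329)

5363/1994 > 3/4, so the 3:4 crop keeps the full height 1994 and trims width to 1994 × 3/4 = 1495.50 px.
Left offset = (5363 − 1495.50)/2 = 1933.75 px; top offset = 0.
Lower-left is one-third across and two-thirds down within the crop:
x = 1933.75 + 1 × 1495.50/3 ≈ 2432; y = 0.00 + 2 × 1994.00/3 ≈ 1329.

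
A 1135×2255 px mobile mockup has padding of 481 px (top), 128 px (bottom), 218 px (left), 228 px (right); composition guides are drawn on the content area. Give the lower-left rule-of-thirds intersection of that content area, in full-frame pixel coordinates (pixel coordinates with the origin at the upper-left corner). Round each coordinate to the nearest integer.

Content width = 1135 − 218 − 228 = 689 px; content height = 2255 − 481 − 128 = 1646 px.
Lower-left is one-third across and two-thirds down within the content area.
x = 218 + 1 × 689/3 = 218 + 229.67 ≈ 448
y = 481 + 2 × 1646/3 = 481 + 1097.33 ≈ 1578

(448, 1578)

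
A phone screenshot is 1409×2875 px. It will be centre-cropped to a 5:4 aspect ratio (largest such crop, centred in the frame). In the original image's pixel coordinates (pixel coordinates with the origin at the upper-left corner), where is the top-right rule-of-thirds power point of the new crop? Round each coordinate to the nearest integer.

1409/2875 < 5/4, so the 5:4 crop keeps the full width 1409 and trims height to 1409 × 4/5 = 1127.20 px.
Top offset = (2875 − 1127.20)/2 = 873.90 px; left offset = 0.
Top-right is two-thirds across and one-third down within the crop:
x = 0.00 + 2 × 1409.00/3 ≈ 939; y = 873.90 + 1 × 1127.20/3 ≈ 1250.

x = 939 px, y = 1250 px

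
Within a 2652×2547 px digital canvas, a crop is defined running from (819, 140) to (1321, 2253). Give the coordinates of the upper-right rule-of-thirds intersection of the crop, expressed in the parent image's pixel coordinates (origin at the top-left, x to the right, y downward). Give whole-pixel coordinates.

Crop width = 1321 − 819 = 502 px; one third is 167.33 px.
Crop height = 2253 − 140 = 2113 px; one third is 704.33 px.
The upper-right point is two-thirds across and one-third down within the crop:
x = 819 + 2 × 167.33 ≈ 1154; y = 140 + 1 × 704.33 ≈ 844.

x = 1154 px, y = 844 px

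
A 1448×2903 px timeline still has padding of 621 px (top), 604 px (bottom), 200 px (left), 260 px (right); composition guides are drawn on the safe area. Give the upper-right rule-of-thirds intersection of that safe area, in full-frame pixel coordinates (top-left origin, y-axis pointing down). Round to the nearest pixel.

Content width = 1448 − 200 − 260 = 988 px; content height = 2903 − 621 − 604 = 1678 px.
Upper-right is two-thirds across and one-third down within the safe area.
x = 200 + 2 × 988/3 = 200 + 658.67 ≈ 859
y = 621 + 1 × 1678/3 = 621 + 559.33 ≈ 1180

x = 859 px, y = 1180 px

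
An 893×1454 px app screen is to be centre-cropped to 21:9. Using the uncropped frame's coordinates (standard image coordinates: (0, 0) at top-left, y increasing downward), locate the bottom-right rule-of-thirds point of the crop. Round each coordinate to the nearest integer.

893/1454 < 21/9, so the 21:9 crop keeps the full width 893 and trims height to 893 × 9/21 = 382.71 px.
Top offset = (1454 − 382.71)/2 = 535.64 px; left offset = 0.
Bottom-right is two-thirds across and two-thirds down within the crop:
x = 0.00 + 2 × 893.00/3 ≈ 595; y = 535.64 + 2 × 382.71/3 ≈ 791.

(595, 791)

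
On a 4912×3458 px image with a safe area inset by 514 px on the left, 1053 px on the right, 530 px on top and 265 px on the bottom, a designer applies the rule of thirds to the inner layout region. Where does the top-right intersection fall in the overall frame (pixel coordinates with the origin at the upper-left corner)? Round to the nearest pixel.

Content width = 4912 − 514 − 1053 = 3345 px; content height = 3458 − 530 − 265 = 2663 px.
Top-right is two-thirds across and one-third down within the inner layout region.
x = 514 + 2 × 3345/3 = 514 + 2230.00 ≈ 2744
y = 530 + 1 × 2663/3 = 530 + 887.67 ≈ 1418

x = 2744 px, y = 1418 px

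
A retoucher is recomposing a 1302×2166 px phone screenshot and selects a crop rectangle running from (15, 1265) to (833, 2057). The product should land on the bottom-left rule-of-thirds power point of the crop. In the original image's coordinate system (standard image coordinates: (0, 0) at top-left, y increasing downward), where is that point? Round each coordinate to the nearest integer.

x = 288 px, y = 1793 px

Crop width = 833 − 15 = 818 px; one third is 272.67 px.
Crop height = 2057 − 1265 = 792 px; one third is 264.00 px.
The bottom-left point is one-third across and two-thirds down within the crop:
x = 15 + 1 × 272.67 ≈ 288; y = 1265 + 2 × 264.00 ≈ 1793.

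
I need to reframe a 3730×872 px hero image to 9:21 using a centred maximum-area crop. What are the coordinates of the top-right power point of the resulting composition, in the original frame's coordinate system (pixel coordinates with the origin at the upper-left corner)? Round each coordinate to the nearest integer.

(1927, 291)

3730/872 > 9/21, so the 9:21 crop keeps the full height 872 and trims width to 872 × 9/21 = 373.71 px.
Left offset = (3730 − 373.71)/2 = 1678.14 px; top offset = 0.
Top-right is two-thirds across and one-third down within the crop:
x = 1678.14 + 2 × 373.71/3 ≈ 1927; y = 0.00 + 1 × 872.00/3 ≈ 291.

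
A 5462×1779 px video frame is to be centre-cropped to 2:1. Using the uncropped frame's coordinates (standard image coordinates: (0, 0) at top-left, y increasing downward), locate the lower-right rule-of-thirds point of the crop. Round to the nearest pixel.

x = 3324 px, y = 1186 px

5462/1779 > 2/1, so the 2:1 crop keeps the full height 1779 and trims width to 1779 × 2/1 = 3558.00 px.
Left offset = (5462 − 3558.00)/2 = 952.00 px; top offset = 0.
Lower-right is two-thirds across and two-thirds down within the crop:
x = 952.00 + 2 × 3558.00/3 ≈ 3324; y = 0.00 + 2 × 1779.00/3 ≈ 1186.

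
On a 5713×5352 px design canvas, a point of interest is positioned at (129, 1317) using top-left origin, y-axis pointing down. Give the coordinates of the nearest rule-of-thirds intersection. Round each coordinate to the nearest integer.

Third lines: x ∈ {1904, 3809}, y ∈ {1784, 3568}.
129 is closer to x = 1904; 1317 is closer to y = 1784.
So the nearest intersection is the upper-left power point.

x = 1904 px, y = 1784 px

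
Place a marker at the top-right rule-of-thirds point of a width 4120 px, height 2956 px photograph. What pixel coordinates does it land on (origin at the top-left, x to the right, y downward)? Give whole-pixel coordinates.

The top-right point sits two-thirds of the way across and one-third of the way down.
x = 2 × 4120/3 ≈ 2747; y = 1 × 2956/3 ≈ 985.

x = 2747 px, y = 985 px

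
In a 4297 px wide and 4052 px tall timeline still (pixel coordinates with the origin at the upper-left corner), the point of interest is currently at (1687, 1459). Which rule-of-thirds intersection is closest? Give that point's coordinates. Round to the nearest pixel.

(1432, 1351)

Third lines: x ∈ {1432, 2865}, y ∈ {1351, 2701}.
1687 is closer to x = 1432; 1459 is closer to y = 1351.
So the nearest intersection is the upper-left power point.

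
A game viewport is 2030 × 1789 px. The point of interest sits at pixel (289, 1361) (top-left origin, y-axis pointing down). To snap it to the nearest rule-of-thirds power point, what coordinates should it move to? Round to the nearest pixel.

Third lines: x ∈ {677, 1353}, y ∈ {596, 1193}.
289 is closer to x = 677; 1361 is closer to y = 1193.
So the nearest intersection is the lower-left power point.

x = 677 px, y = 1193 px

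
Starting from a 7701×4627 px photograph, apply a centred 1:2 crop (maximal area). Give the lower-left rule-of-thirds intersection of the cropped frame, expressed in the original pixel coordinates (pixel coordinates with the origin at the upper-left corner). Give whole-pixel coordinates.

(3465, 3085)

7701/4627 > 1/2, so the 1:2 crop keeps the full height 4627 and trims width to 4627 × 1/2 = 2313.50 px.
Left offset = (7701 − 2313.50)/2 = 2693.75 px; top offset = 0.
Lower-left is one-third across and two-thirds down within the crop:
x = 2693.75 + 1 × 2313.50/3 ≈ 3465; y = 0.00 + 2 × 4627.00/3 ≈ 3085.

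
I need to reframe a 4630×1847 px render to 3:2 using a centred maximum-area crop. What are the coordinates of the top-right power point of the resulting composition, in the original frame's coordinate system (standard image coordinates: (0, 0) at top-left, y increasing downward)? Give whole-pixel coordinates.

4630/1847 > 3/2, so the 3:2 crop keeps the full height 1847 and trims width to 1847 × 3/2 = 2770.50 px.
Left offset = (4630 − 2770.50)/2 = 929.75 px; top offset = 0.
Top-right is two-thirds across and one-third down within the crop:
x = 929.75 + 2 × 2770.50/3 ≈ 2777; y = 0.00 + 1 × 1847.00/3 ≈ 616.

x = 2777 px, y = 616 px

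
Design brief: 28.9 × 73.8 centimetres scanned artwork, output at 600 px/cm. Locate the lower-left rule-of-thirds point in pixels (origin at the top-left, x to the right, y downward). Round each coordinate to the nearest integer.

(5780, 29520)

In pixels the canvas is 28.9 × 600 = 17340 wide and 73.8 × 600 = 44280 tall.
The lower-left point is one-third across and two-thirds down:
x = 1 × 17340/3 ≈ 5780; y = 2 × 44280/3 ≈ 29520.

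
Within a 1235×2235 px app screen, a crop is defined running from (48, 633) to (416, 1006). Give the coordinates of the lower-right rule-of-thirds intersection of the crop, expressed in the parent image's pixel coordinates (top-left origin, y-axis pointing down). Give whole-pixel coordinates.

Crop width = 416 − 48 = 368 px; one third is 122.67 px.
Crop height = 1006 − 633 = 373 px; one third is 124.33 px.
The lower-right point is two-thirds across and two-thirds down within the crop:
x = 48 + 2 × 122.67 ≈ 293; y = 633 + 2 × 124.33 ≈ 882.

(293, 882)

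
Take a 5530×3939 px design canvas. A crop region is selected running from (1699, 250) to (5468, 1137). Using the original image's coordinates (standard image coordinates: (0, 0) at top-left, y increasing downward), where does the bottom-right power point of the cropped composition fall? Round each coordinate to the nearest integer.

Crop width = 5468 − 1699 = 3769 px; one third is 1256.33 px.
Crop height = 1137 − 250 = 887 px; one third is 295.67 px.
The bottom-right point is two-thirds across and two-thirds down within the crop:
x = 1699 + 2 × 1256.33 ≈ 4212; y = 250 + 2 × 295.67 ≈ 841.

(4212, 841)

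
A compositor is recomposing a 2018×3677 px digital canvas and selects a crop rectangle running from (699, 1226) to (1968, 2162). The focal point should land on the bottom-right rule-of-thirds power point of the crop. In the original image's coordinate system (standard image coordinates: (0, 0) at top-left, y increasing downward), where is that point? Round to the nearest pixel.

x = 1545 px, y = 1850 px

Crop width = 1968 − 699 = 1269 px; one third is 423.00 px.
Crop height = 2162 − 1226 = 936 px; one third is 312.00 px.
The bottom-right point is two-thirds across and two-thirds down within the crop:
x = 699 + 2 × 423.00 ≈ 1545; y = 1226 + 2 × 312.00 ≈ 1850.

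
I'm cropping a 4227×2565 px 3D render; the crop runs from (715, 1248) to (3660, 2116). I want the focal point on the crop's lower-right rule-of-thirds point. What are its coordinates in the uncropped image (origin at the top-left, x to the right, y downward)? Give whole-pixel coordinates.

Crop width = 3660 − 715 = 2945 px; one third is 981.67 px.
Crop height = 2116 − 1248 = 868 px; one third is 289.33 px.
The lower-right point is two-thirds across and two-thirds down within the crop:
x = 715 + 2 × 981.67 ≈ 2678; y = 1248 + 2 × 289.33 ≈ 1827.

(2678, 1827)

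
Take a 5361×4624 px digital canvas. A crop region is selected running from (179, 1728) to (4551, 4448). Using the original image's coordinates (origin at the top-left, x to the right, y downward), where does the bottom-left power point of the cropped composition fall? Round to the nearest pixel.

x = 1636 px, y = 3541 px

Crop width = 4551 − 179 = 4372 px; one third is 1457.33 px.
Crop height = 4448 − 1728 = 2720 px; one third is 906.67 px.
The bottom-left point is one-third across and two-thirds down within the crop:
x = 179 + 1 × 1457.33 ≈ 1636; y = 1728 + 2 × 906.67 ≈ 3541.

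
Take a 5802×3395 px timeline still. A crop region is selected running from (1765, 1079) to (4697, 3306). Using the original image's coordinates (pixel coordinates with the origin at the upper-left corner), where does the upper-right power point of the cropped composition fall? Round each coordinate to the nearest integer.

(3720, 1821)

Crop width = 4697 − 1765 = 2932 px; one third is 977.33 px.
Crop height = 3306 − 1079 = 2227 px; one third is 742.33 px.
The upper-right point is two-thirds across and one-third down within the crop:
x = 1765 + 2 × 977.33 ≈ 3720; y = 1079 + 1 × 742.33 ≈ 1821.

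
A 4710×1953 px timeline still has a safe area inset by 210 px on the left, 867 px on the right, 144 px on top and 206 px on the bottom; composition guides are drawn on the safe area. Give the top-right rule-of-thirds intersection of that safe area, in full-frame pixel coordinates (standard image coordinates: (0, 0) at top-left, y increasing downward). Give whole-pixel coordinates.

Content width = 4710 − 210 − 867 = 3633 px; content height = 1953 − 144 − 206 = 1603 px.
Top-right is two-thirds across and one-third down within the safe area.
x = 210 + 2 × 3633/3 = 210 + 2422.00 ≈ 2632
y = 144 + 1 × 1603/3 = 144 + 534.33 ≈ 678

(2632, 678)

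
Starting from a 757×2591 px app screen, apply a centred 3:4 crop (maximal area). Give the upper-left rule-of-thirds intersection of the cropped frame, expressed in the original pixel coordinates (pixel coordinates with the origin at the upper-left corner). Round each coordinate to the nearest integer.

757/2591 < 3/4, so the 3:4 crop keeps the full width 757 and trims height to 757 × 4/3 = 1009.33 px.
Top offset = (2591 − 1009.33)/2 = 790.83 px; left offset = 0.
Upper-left is one-third across and one-third down within the crop:
x = 0.00 + 1 × 757.00/3 ≈ 252; y = 790.83 + 1 × 1009.33/3 ≈ 1127.

x = 252 px, y = 1127 px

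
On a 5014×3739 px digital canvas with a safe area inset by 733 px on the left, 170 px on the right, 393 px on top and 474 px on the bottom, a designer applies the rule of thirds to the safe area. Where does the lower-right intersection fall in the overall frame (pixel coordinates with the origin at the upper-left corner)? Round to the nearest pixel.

(3474, 2308)

Content width = 5014 − 733 − 170 = 4111 px; content height = 3739 − 393 − 474 = 2872 px.
Lower-right is two-thirds across and two-thirds down within the safe area.
x = 733 + 2 × 4111/3 = 733 + 2740.67 ≈ 3474
y = 393 + 2 × 2872/3 = 393 + 1914.67 ≈ 2308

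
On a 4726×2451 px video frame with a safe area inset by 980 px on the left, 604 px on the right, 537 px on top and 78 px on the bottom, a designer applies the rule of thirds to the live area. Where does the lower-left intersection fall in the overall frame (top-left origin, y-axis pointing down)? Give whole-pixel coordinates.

Content width = 4726 − 980 − 604 = 3142 px; content height = 2451 − 537 − 78 = 1836 px.
Lower-left is one-third across and two-thirds down within the live area.
x = 980 + 1 × 3142/3 = 980 + 1047.33 ≈ 2027
y = 537 + 2 × 1836/3 = 537 + 1224.00 ≈ 1761

x = 2027 px, y = 1761 px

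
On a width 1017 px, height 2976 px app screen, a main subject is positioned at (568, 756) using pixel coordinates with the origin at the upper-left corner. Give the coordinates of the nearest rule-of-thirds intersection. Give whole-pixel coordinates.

Third lines: x ∈ {339, 678}, y ∈ {992, 1984}.
568 is closer to x = 678; 756 is closer to y = 992.
So the nearest intersection is the upper-right power point.

x = 678 px, y = 992 px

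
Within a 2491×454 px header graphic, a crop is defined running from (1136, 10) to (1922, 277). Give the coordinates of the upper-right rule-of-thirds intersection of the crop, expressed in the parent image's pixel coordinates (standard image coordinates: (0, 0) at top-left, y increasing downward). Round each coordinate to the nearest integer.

Crop width = 1922 − 1136 = 786 px; one third is 262.00 px.
Crop height = 277 − 10 = 267 px; one third is 89.00 px.
The upper-right point is two-thirds across and one-third down within the crop:
x = 1136 + 2 × 262.00 ≈ 1660; y = 10 + 1 × 89.00 ≈ 99.

(1660, 99)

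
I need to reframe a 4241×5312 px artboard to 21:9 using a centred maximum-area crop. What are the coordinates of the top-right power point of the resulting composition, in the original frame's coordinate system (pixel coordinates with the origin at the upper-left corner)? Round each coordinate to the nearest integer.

4241/5312 < 21/9, so the 21:9 crop keeps the full width 4241 and trims height to 4241 × 9/21 = 1817.57 px.
Top offset = (5312 − 1817.57)/2 = 1747.21 px; left offset = 0.
Top-right is two-thirds across and one-third down within the crop:
x = 0.00 + 2 × 4241.00/3 ≈ 2827; y = 1747.21 + 1 × 1817.57/3 ≈ 2353.

(2827, 2353)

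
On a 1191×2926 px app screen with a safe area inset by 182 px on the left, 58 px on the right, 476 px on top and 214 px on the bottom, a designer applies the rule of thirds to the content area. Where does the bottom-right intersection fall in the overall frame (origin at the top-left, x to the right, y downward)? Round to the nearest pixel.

x = 816 px, y = 1967 px

Content width = 1191 − 182 − 58 = 951 px; content height = 2926 − 476 − 214 = 2236 px.
Bottom-right is two-thirds across and two-thirds down within the content area.
x = 182 + 2 × 951/3 = 182 + 634.00 ≈ 816
y = 476 + 2 × 2236/3 = 476 + 1490.67 ≈ 1967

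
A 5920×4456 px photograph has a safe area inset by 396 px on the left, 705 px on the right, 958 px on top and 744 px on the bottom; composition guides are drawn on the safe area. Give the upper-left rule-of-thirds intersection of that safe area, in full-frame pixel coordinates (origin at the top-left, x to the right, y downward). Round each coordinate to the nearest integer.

Content width = 5920 − 396 − 705 = 4819 px; content height = 4456 − 958 − 744 = 2754 px.
Upper-left is one-third across and one-third down within the safe area.
x = 396 + 1 × 4819/3 = 396 + 1606.33 ≈ 2002
y = 958 + 1 × 2754/3 = 958 + 918.00 ≈ 1876

x = 2002 px, y = 1876 px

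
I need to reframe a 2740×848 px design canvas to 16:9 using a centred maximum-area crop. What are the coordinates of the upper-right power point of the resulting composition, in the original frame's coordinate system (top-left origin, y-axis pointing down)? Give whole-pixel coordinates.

(1621, 283)

2740/848 > 16/9, so the 16:9 crop keeps the full height 848 and trims width to 848 × 16/9 = 1507.56 px.
Left offset = (2740 − 1507.56)/2 = 616.22 px; top offset = 0.
Upper-right is two-thirds across and one-third down within the crop:
x = 616.22 + 2 × 1507.56/3 ≈ 1621; y = 0.00 + 1 × 848.00/3 ≈ 283.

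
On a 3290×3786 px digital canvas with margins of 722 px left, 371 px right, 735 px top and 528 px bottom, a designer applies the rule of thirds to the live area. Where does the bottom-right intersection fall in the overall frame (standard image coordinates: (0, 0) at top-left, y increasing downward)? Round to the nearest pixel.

Content width = 3290 − 722 − 371 = 2197 px; content height = 3786 − 735 − 528 = 2523 px.
Bottom-right is two-thirds across and two-thirds down within the live area.
x = 722 + 2 × 2197/3 = 722 + 1464.67 ≈ 2187
y = 735 + 2 × 2523/3 = 735 + 1682.00 ≈ 2417

x = 2187 px, y = 2417 px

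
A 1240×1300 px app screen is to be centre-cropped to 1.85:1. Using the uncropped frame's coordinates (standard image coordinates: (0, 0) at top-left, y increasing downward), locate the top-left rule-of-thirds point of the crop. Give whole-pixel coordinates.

1240/1300 < 1.85/1, so the 1.85:1 crop keeps the full width 1240 and trims height to 1240 × 1/1.85 = 670.27 px.
Top offset = (1300 − 670.27)/2 = 314.86 px; left offset = 0.
Top-left is one-third across and one-third down within the crop:
x = 0.00 + 1 × 1240.00/3 ≈ 413; y = 314.86 + 1 × 670.27/3 ≈ 538.

x = 413 px, y = 538 px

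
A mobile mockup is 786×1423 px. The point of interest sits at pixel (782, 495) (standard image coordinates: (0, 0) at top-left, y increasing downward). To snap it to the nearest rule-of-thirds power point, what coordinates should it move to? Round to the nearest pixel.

x = 524 px, y = 474 px

Third lines: x ∈ {262, 524}, y ∈ {474, 949}.
782 is closer to x = 524; 495 is closer to y = 474.
So the nearest intersection is the upper-right power point.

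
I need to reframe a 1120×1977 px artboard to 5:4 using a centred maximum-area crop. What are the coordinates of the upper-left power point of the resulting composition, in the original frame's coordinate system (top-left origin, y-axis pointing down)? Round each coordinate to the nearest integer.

1120/1977 < 5/4, so the 5:4 crop keeps the full width 1120 and trims height to 1120 × 4/5 = 896.00 px.
Top offset = (1977 − 896.00)/2 = 540.50 px; left offset = 0.
Upper-left is one-third across and one-third down within the crop:
x = 0.00 + 1 × 1120.00/3 ≈ 373; y = 540.50 + 1 × 896.00/3 ≈ 839.

x = 373 px, y = 839 px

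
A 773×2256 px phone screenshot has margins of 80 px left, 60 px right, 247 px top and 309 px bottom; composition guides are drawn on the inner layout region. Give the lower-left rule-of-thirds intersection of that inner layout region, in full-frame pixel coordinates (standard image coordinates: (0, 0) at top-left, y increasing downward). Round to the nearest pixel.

Content width = 773 − 80 − 60 = 633 px; content height = 2256 − 247 − 309 = 1700 px.
Lower-left is one-third across and two-thirds down within the inner layout region.
x = 80 + 1 × 633/3 = 80 + 211.00 ≈ 291
y = 247 + 2 × 1700/3 = 247 + 1133.33 ≈ 1380

x = 291 px, y = 1380 px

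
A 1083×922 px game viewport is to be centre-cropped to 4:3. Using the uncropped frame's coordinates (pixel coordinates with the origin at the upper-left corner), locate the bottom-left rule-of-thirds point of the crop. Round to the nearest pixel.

(361, 596)

1083/922 < 4/3, so the 4:3 crop keeps the full width 1083 and trims height to 1083 × 3/4 = 812.25 px.
Top offset = (922 − 812.25)/2 = 54.88 px; left offset = 0.
Bottom-left is one-third across and two-thirds down within the crop:
x = 0.00 + 1 × 1083.00/3 ≈ 361; y = 54.88 + 2 × 812.25/3 ≈ 596.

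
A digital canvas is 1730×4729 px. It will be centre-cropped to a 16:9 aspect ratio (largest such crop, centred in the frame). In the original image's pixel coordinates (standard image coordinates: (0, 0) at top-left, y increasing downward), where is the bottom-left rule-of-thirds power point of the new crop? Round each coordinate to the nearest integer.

1730/4729 < 16/9, so the 16:9 crop keeps the full width 1730 and trims height to 1730 × 9/16 = 973.12 px.
Top offset = (4729 − 973.12)/2 = 1877.94 px; left offset = 0.
Bottom-left is one-third across and two-thirds down within the crop:
x = 0.00 + 1 × 1730.00/3 ≈ 577; y = 1877.94 + 2 × 973.12/3 ≈ 2527.

(577, 2527)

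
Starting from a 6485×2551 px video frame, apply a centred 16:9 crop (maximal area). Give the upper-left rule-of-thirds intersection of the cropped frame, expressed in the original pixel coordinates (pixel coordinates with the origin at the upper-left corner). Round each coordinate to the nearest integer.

(2487, 850)

6485/2551 > 16/9, so the 16:9 crop keeps the full height 2551 and trims width to 2551 × 16/9 = 4535.11 px.
Left offset = (6485 − 4535.11)/2 = 974.94 px; top offset = 0.
Upper-left is one-third across and one-third down within the crop:
x = 974.94 + 1 × 4535.11/3 ≈ 2487; y = 0.00 + 1 × 2551.00/3 ≈ 850.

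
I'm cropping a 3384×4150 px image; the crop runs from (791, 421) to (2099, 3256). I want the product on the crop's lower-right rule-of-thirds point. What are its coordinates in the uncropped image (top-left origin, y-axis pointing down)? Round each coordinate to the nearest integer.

Crop width = 2099 − 791 = 1308 px; one third is 436.00 px.
Crop height = 3256 − 421 = 2835 px; one third is 945.00 px.
The lower-right point is two-thirds across and two-thirds down within the crop:
x = 791 + 2 × 436.00 ≈ 1663; y = 421 + 2 × 945.00 ≈ 2311.

x = 1663 px, y = 2311 px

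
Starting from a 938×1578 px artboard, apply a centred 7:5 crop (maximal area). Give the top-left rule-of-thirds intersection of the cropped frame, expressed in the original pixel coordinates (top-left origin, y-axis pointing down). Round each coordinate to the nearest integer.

938/1578 < 7/5, so the 7:5 crop keeps the full width 938 and trims height to 938 × 5/7 = 670.00 px.
Top offset = (1578 − 670.00)/2 = 454.00 px; left offset = 0.
Top-left is one-third across and one-third down within the crop:
x = 0.00 + 1 × 938.00/3 ≈ 313; y = 454.00 + 1 × 670.00/3 ≈ 677.

x = 313 px, y = 677 px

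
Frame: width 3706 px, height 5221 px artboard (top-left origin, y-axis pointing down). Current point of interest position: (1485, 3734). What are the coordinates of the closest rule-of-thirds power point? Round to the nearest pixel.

Third lines: x ∈ {1235, 2471}, y ∈ {1740, 3481}.
1485 is closer to x = 1235; 3734 is closer to y = 3481.
So the nearest intersection is the lower-left power point.

(1235, 3481)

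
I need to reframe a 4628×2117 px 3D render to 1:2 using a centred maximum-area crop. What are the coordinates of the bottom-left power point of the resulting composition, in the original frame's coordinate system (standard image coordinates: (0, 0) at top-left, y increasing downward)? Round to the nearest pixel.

4628/2117 > 1/2, so the 1:2 crop keeps the full height 2117 and trims width to 2117 × 1/2 = 1058.50 px.
Left offset = (4628 − 1058.50)/2 = 1784.75 px; top offset = 0.
Bottom-left is one-third across and two-thirds down within the crop:
x = 1784.75 + 1 × 1058.50/3 ≈ 2138; y = 0.00 + 2 × 2117.00/3 ≈ 1411.

x = 2138 px, y = 1411 px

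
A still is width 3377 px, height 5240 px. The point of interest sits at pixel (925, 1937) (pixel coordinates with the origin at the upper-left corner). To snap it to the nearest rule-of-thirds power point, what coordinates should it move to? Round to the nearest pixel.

(1126, 1747)

Third lines: x ∈ {1126, 2251}, y ∈ {1747, 3493}.
925 is closer to x = 1126; 1937 is closer to y = 1747.
So the nearest intersection is the upper-left power point.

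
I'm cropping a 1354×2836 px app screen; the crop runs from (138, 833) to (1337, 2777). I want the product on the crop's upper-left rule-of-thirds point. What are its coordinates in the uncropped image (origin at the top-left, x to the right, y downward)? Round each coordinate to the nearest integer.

(538, 1481)

Crop width = 1337 − 138 = 1199 px; one third is 399.67 px.
Crop height = 2777 − 833 = 1944 px; one third is 648.00 px.
The upper-left point is one-third across and one-third down within the crop:
x = 138 + 1 × 399.67 ≈ 538; y = 833 + 1 × 648.00 ≈ 1481.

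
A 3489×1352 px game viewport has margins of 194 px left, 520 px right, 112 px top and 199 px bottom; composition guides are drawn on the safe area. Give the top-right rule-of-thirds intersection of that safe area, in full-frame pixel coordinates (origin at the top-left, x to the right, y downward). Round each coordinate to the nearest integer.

Content width = 3489 − 194 − 520 = 2775 px; content height = 1352 − 112 − 199 = 1041 px.
Top-right is two-thirds across and one-third down within the safe area.
x = 194 + 2 × 2775/3 = 194 + 1850.00 ≈ 2044
y = 112 + 1 × 1041/3 = 112 + 347.00 ≈ 459

(2044, 459)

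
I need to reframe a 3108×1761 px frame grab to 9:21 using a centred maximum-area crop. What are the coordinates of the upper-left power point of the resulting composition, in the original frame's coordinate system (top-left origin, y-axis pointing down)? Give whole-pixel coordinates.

(1428, 587)

3108/1761 > 9/21, so the 9:21 crop keeps the full height 1761 and trims width to 1761 × 9/21 = 754.71 px.
Left offset = (3108 − 754.71)/2 = 1176.64 px; top offset = 0.
Upper-left is one-third across and one-third down within the crop:
x = 1176.64 + 1 × 754.71/3 ≈ 1428; y = 0.00 + 1 × 1761.00/3 ≈ 587.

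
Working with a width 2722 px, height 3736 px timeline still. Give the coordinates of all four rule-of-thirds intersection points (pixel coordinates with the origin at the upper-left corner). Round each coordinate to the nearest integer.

(907, 1245), (1815, 1245), (907, 2491), (1815, 2491)

One third of 2722 is 907.33; one third of 3736 is 1245.33.
Vertical third lines at x = 907 and x = 1815; horizontal third lines at y = 1245 and y = 2491.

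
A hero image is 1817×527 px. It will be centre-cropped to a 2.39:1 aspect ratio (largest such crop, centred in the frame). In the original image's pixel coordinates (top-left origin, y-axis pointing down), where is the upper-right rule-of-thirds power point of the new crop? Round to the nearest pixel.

x = 1118 px, y = 176 px

1817/527 > 2.39/1, so the 2.39:1 crop keeps the full height 527 and trims width to 527 × 2.39/1 = 1259.53 px.
Left offset = (1817 − 1259.53)/2 = 278.74 px; top offset = 0.
Upper-right is two-thirds across and one-third down within the crop:
x = 278.74 + 2 × 1259.53/3 ≈ 1118; y = 0.00 + 1 × 527.00/3 ≈ 176.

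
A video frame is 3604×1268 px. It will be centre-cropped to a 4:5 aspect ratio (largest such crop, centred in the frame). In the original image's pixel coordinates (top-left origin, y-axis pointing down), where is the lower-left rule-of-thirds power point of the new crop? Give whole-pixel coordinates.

x = 1633 px, y = 845 px

3604/1268 > 4/5, so the 4:5 crop keeps the full height 1268 and trims width to 1268 × 4/5 = 1014.40 px.
Left offset = (3604 − 1014.40)/2 = 1294.80 px; top offset = 0.
Lower-left is one-third across and two-thirds down within the crop:
x = 1294.80 + 1 × 1014.40/3 ≈ 1633; y = 0.00 + 2 × 1268.00/3 ≈ 845.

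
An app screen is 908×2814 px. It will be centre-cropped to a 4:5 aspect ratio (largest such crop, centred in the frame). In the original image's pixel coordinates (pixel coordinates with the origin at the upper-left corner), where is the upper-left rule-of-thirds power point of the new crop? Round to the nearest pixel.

908/2814 < 4/5, so the 4:5 crop keeps the full width 908 and trims height to 908 × 5/4 = 1135.00 px.
Top offset = (2814 − 1135.00)/2 = 839.50 px; left offset = 0.
Upper-left is one-third across and one-third down within the crop:
x = 0.00 + 1 × 908.00/3 ≈ 303; y = 839.50 + 1 × 1135.00/3 ≈ 1218.

(303, 1218)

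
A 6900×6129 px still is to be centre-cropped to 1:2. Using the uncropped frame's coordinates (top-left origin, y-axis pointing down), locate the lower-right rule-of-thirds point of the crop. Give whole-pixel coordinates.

(3961, 4086)

6900/6129 > 1/2, so the 1:2 crop keeps the full height 6129 and trims width to 6129 × 1/2 = 3064.50 px.
Left offset = (6900 − 3064.50)/2 = 1917.75 px; top offset = 0.
Lower-right is two-thirds across and two-thirds down within the crop:
x = 1917.75 + 2 × 3064.50/3 ≈ 3961; y = 0.00 + 2 × 6129.00/3 ≈ 4086.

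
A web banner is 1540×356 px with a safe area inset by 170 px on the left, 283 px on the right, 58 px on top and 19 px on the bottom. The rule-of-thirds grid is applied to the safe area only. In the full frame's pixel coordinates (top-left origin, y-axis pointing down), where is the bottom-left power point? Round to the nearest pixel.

x = 532 px, y = 244 px

Content width = 1540 − 170 − 283 = 1087 px; content height = 356 − 58 − 19 = 279 px.
Bottom-left is one-third across and two-thirds down within the safe area.
x = 170 + 1 × 1087/3 = 170 + 362.33 ≈ 532
y = 58 + 2 × 279/3 = 58 + 186.00 ≈ 244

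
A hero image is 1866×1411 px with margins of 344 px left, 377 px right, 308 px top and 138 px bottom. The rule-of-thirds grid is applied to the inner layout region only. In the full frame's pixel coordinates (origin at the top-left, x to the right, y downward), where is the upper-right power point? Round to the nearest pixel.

x = 1107 px, y = 630 px

Content width = 1866 − 344 − 377 = 1145 px; content height = 1411 − 308 − 138 = 965 px.
Upper-right is two-thirds across and one-third down within the inner layout region.
x = 344 + 2 × 1145/3 = 344 + 763.33 ≈ 1107
y = 308 + 1 × 965/3 = 308 + 321.67 ≈ 630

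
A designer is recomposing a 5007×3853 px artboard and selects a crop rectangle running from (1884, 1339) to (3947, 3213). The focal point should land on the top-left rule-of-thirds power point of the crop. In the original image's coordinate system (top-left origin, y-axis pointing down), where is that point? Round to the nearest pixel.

(2572, 1964)

Crop width = 3947 − 1884 = 2063 px; one third is 687.67 px.
Crop height = 3213 − 1339 = 1874 px; one third is 624.67 px.
The top-left point is one-third across and one-third down within the crop:
x = 1884 + 1 × 687.67 ≈ 2572; y = 1339 + 1 × 624.67 ≈ 1964.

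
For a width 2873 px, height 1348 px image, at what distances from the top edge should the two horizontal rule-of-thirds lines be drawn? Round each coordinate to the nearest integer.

y = 449 px and y = 899 px

1348 / 3 = 449.33, so the horizontal lines sit at one and two thirds of 1348.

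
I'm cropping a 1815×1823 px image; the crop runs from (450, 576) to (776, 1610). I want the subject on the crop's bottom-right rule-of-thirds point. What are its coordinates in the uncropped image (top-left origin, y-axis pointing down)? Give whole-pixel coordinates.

Crop width = 776 − 450 = 326 px; one third is 108.67 px.
Crop height = 1610 − 576 = 1034 px; one third is 344.67 px.
The bottom-right point is two-thirds across and two-thirds down within the crop:
x = 450 + 2 × 108.67 ≈ 667; y = 576 + 2 × 344.67 ≈ 1265.

(667, 1265)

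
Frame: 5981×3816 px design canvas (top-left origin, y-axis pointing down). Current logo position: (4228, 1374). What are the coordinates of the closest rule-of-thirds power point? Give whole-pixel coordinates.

Third lines: x ∈ {1994, 3987}, y ∈ {1272, 2544}.
4228 is closer to x = 3987; 1374 is closer to y = 1272.
So the nearest intersection is the upper-right power point.

(3987, 1272)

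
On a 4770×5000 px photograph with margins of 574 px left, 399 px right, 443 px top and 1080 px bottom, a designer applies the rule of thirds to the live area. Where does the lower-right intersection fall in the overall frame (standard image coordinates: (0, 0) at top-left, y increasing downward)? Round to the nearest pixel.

(3105, 2761)

Content width = 4770 − 574 − 399 = 3797 px; content height = 5000 − 443 − 1080 = 3477 px.
Lower-right is two-thirds across and two-thirds down within the live area.
x = 574 + 2 × 3797/3 = 574 + 2531.33 ≈ 3105
y = 443 + 2 × 3477/3 = 443 + 2318.00 ≈ 2761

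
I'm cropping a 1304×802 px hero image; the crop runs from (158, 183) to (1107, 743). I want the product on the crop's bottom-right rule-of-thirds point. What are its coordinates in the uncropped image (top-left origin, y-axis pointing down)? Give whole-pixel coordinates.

(791, 556)

Crop width = 1107 − 158 = 949 px; one third is 316.33 px.
Crop height = 743 − 183 = 560 px; one third is 186.67 px.
The bottom-right point is two-thirds across and two-thirds down within the crop:
x = 158 + 2 × 316.33 ≈ 791; y = 183 + 2 × 186.67 ≈ 556.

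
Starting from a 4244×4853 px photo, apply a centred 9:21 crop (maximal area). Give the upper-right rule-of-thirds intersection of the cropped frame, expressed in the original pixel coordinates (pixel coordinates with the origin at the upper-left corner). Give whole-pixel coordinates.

4244/4853 > 9/21, so the 9:21 crop keeps the full height 4853 and trims width to 4853 × 9/21 = 2079.86 px.
Left offset = (4244 − 2079.86)/2 = 1082.07 px; top offset = 0.
Upper-right is two-thirds across and one-third down within the crop:
x = 1082.07 + 2 × 2079.86/3 ≈ 2469; y = 0.00 + 1 × 4853.00/3 ≈ 1618.

(2469, 1618)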